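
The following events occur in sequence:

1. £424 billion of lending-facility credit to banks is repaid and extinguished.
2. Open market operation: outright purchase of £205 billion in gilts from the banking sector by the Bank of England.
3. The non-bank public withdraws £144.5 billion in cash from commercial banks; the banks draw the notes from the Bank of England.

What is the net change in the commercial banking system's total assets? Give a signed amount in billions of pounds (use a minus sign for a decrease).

-£568.5 billion

Discount-window repayment £424 billion: bank balance sheets shrink → −£424B.
OMO purchase (from banks) £205 billion: just an asset swap on bank balance sheets → 0.
Currency withdrawal £144.5 billion: bank balance sheets shrink → −£144.5B.
Net: −424 + 0 − 144.5 = -£568.5 billion.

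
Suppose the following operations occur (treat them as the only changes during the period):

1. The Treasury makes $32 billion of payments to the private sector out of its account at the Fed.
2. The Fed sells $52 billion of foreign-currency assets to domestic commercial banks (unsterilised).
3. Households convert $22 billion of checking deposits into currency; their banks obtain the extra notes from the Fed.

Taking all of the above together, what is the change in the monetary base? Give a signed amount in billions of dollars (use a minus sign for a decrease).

Fed balance sheet:
  Assets:      Foreign assets −$52B
  Liabilities: Bank reserves −$42B, Currency in circulation +$22B, Government deposits −$32B
Monetary base = currency + reserves: +$22B + (−$42B) = -$20 billion.

-$20 billion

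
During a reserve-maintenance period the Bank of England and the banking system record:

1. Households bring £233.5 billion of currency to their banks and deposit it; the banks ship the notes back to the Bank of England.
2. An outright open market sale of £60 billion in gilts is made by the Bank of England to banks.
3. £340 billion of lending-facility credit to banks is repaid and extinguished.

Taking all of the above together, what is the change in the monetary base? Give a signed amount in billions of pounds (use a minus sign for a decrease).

-£400 billion

Currency deposit £233.5 billion: just a shift between currency and reserves — both are base money → 0.
OMO sale (to banks) £60 billion: Bank of England balance sheet contracts → −£60B.
Discount-window repayment £340 billion: Bank of England balance sheet contracts → −£340B.
Net: 0 − 60 − 340 = -£400 billion.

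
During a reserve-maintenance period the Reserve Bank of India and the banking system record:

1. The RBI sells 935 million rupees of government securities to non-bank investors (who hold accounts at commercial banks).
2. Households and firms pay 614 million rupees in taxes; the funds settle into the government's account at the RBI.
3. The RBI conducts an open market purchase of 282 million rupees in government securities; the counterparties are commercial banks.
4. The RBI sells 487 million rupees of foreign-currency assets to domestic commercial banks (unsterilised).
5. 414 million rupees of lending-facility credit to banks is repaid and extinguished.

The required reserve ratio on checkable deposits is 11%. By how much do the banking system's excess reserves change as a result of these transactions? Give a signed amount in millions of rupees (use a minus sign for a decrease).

-1997.61 million

Asset sale (to non-banks) 935 million rupees: reserves −935M, deposits −935M.
Government account inflow 614 million rupees: reserves −614M, deposits −614M.
OMO purchase (from banks) 282 million rupees: reserves +282M, deposits 0.
FX sale 487 million rupees: reserves −487M, deposits 0.
Discount-window repayment 414 million rupees: reserves −414M, deposits 0.
Totals: Δreserves = −2168M, Δdeposits = −1549M.
Δrequired reserves = 11% × −1549M = −170.39M.
Δexcess reserves = Δreserves − Δrequired = −2168M − (−170.39M) = -1997.61 million.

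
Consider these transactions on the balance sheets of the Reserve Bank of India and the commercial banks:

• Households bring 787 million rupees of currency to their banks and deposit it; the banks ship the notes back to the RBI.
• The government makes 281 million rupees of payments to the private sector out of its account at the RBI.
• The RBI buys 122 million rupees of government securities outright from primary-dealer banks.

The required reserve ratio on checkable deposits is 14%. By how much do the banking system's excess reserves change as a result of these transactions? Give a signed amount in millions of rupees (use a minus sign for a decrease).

Currency deposit 787 million rupees: reserves +787M, deposits +787M.
Government spending 281 million rupees: reserves +281M, deposits +281M.
OMO purchase (from banks) 122 million rupees: reserves +122M, deposits 0.
Totals: Δreserves = +1190M, Δdeposits = +1068M.
Δrequired reserves = 14% × +1068M = +149.52M.
Δexcess reserves = Δreserves − Δrequired = +1190M − (+149.52M) = +1040.48 million.

+1040.48 million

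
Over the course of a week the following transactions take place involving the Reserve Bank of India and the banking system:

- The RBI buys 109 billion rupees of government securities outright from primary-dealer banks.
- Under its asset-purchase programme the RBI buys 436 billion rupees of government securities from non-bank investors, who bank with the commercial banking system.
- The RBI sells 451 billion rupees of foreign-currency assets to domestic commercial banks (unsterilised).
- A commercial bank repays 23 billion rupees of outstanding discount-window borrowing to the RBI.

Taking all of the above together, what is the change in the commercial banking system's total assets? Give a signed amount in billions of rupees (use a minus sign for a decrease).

OMO purchase (from banks) 109 billion rupees: just an asset swap on bank balance sheets → 0.
Asset purchase (from non-banks) 436 billion rupees: bank balance sheets expand → +436B.
FX sale 451 billion rupees: just an asset swap on bank balance sheets → 0.
Discount-window repayment 23 billion rupees: bank balance sheets shrink → −23B.
Net: 0 + 436 + 0 − 23 = +413 billion.

+413 billion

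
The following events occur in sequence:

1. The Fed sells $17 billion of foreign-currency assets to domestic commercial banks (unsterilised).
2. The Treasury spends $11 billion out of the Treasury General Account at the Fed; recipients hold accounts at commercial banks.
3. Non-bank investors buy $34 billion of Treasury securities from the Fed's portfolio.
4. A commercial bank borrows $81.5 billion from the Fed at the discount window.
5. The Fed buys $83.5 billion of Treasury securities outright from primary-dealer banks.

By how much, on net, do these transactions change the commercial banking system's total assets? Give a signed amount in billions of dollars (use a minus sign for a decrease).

Fed balance sheet:
  Assets:      Securities +$49.5B, Loans to banks +$81.5B, Foreign assets −$17B
  Liabilities: Bank reserves +$125B, Government deposits −$11B
Commercial banking system:
  Assets:      Reserves at CB +$125B, Securities −$83.5B, Foreign assets +$17B
  Liabilities: Checkable deposits −$23B, Borrowings from CB +$81.5B
Change in total bank assets = +$58.5 billion.

+$58.5 billion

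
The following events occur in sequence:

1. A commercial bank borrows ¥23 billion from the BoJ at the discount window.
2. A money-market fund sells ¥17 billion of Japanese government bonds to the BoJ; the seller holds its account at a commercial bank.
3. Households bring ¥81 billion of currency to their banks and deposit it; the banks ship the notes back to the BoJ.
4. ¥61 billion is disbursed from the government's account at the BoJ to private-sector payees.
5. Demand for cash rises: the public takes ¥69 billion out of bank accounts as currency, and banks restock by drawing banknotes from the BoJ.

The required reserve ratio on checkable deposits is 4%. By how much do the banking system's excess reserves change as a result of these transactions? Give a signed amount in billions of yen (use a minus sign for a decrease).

+¥109.4 billion

Discount-window loan ¥23 billion: reserves +¥23B, deposits 0.
Asset purchase (from non-banks) ¥17 billion: reserves +¥17B, deposits +¥17B.
Currency deposit ¥81 billion: reserves +¥81B, deposits +¥81B.
Government spending ¥61 billion: reserves +¥61B, deposits +¥61B.
Currency withdrawal ¥69 billion: reserves −¥69B, deposits −¥69B.
Totals: Δreserves = +¥113B, Δdeposits = +¥90B.
Δrequired reserves = 4% × +¥90B = +¥3.6B.
Δexcess reserves = Δreserves − Δrequired = +¥113B − (+¥3.6B) = +¥109.4 billion.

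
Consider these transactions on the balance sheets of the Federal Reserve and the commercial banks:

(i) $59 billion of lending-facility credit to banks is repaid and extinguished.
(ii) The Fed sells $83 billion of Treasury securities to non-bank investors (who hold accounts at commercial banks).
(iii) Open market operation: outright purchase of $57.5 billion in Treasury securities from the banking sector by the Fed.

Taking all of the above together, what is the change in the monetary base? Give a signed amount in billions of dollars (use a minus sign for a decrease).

-$84.5 billion

Discount-window repayment $59 billion: Fed balance sheet contracts → −$59B.
Asset sale (to non-banks) $83 billion: Fed balance sheet contracts → −$83B.
OMO purchase (from banks) $57.5 billion: Fed balance sheet expands → +$57.5B.
Net: −59 − 83 + 57.5 = -$84.5 billion.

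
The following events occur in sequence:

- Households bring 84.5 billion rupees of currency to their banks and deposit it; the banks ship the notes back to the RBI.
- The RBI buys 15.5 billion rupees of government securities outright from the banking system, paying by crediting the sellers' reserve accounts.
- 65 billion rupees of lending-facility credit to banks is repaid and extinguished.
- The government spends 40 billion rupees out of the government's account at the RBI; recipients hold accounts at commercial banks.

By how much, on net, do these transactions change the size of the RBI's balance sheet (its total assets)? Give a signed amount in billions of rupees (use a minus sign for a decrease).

RBI balance sheet:
  Assets:      Securities +15.5B, Loans to banks −65B
  Liabilities: Bank reserves +75B, Currency in circulation −84.5B, Government deposits −40B
Change in total RBI assets = -49.5 billion.

-49.5 billion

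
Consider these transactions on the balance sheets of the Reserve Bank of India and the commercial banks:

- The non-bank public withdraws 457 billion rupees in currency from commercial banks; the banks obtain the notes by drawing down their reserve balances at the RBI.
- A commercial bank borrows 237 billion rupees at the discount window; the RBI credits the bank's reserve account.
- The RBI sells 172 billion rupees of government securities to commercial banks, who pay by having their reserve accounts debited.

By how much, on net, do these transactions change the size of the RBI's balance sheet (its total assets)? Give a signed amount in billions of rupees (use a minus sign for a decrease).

+65 billion

Currency withdrawal 457 billion rupees: only the composition of liabilities changes → 0.
Discount-window loan 237 billion rupees: an RBI asset is acquired → +237B.
OMO sale (to banks) 172 billion rupees: an RBI asset is shed → −172B.
Net: 0 + 237 − 172 = +65 billion.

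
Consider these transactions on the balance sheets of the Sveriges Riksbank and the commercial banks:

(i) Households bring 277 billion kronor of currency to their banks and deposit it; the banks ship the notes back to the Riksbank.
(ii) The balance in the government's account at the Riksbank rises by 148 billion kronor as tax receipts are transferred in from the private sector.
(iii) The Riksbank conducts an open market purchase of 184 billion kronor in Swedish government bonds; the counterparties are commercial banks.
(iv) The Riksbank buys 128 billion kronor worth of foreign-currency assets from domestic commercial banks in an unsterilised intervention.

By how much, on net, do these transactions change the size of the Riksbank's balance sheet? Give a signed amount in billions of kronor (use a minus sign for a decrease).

Currency deposit 277 billion kronor: only the composition of liabilities changes → 0.
Government account inflow 148 billion kronor: only the composition of liabilities changes → 0.
OMO purchase (from banks) 184 billion kronor: a Riksbank asset is acquired → +184B.
FX purchase 128 billion kronor: a Riksbank asset is acquired → +128B.
Net: 0 + 0 + 184 + 128 = +312 billion.

+312 billion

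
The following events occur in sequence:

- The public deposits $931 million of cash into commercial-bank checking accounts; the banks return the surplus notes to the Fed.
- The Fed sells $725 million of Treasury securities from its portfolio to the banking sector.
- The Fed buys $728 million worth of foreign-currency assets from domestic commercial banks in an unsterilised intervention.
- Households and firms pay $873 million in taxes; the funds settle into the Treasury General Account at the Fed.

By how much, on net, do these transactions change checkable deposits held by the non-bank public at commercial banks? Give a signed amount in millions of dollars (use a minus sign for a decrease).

Fed balance sheet:
  Assets:      Securities −$725M, Foreign assets +$728M
  Liabilities: Bank reserves +$61M, Currency in circulation −$931M, Government deposits +$873M
Commercial banking system:
  Assets:      Reserves at CB +$61M, Securities +$725M, Foreign assets −$728M
  Liabilities: Checkable deposits +$58M
So the change in checkable deposits held by the non-bank public at commercial banks is +$58 million.

+$58 million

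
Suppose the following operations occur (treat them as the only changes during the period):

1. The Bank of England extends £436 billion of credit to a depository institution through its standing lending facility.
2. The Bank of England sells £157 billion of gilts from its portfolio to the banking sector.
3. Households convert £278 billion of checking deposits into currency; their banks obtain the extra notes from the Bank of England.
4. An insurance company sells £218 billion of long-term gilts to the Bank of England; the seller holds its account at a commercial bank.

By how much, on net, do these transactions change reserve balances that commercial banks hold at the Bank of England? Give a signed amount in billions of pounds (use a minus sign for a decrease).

Bank of England balance sheet:
  Assets:      Securities +£61B, Loans to banks +£436B
  Liabilities: Bank reserves +£219B, Currency in circulation +£278B
So the change in reserve balances that commercial banks hold at the Bank of England is +£219 billion.

+£219 billion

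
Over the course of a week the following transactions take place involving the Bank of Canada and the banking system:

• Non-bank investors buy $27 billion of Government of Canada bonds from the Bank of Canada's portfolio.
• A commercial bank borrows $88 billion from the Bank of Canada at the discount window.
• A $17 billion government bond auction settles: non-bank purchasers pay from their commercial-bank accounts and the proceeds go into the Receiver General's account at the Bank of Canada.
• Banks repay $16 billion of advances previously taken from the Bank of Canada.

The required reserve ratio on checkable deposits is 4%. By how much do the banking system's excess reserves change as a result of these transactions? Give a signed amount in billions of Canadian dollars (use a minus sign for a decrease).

+$29.76 billion

Asset sale (to non-banks) $27 billion: reserves −$27B, deposits −$27B.
Discount-window loan $88 billion: reserves +$88B, deposits 0.
Government account inflow $17 billion: reserves −$17B, deposits −$17B.
Discount-window repayment $16 billion: reserves −$16B, deposits 0.
Totals: Δreserves = +$28B, Δdeposits = −$44B.
Δrequired reserves = 4% × −$44B = −$1.76B.
Δexcess reserves = Δreserves − Δrequired = +$28B − (−$1.76B) = +$29.76 billion.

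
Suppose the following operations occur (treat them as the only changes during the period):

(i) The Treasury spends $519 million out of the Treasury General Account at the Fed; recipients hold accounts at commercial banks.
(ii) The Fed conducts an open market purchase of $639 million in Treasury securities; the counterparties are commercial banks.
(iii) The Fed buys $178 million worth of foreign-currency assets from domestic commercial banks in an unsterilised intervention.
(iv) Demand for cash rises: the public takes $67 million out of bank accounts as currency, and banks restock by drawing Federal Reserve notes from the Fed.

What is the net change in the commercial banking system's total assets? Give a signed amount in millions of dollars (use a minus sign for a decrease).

Fed balance sheet:
  Assets:      Securities +$639M, Foreign assets +$178M
  Liabilities: Bank reserves +$1269M, Currency in circulation +$67M, Government deposits −$519M
Commercial banking system:
  Assets:      Reserves at CB +$1269M, Securities −$639M, Foreign assets −$178M
  Liabilities: Checkable deposits +$452M
Change in total bank assets = +$452 million.

+$452 million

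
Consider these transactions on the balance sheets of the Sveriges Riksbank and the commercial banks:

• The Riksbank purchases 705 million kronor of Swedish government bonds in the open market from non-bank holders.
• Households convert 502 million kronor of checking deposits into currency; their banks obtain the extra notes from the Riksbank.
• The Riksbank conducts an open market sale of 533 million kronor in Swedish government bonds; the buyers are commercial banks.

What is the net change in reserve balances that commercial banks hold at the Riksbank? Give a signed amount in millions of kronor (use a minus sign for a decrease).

-330 million

Asset purchase (from non-banks) 705 million kronor: the Riksbank pays by crediting reserve accounts → +705M.
Currency withdrawal 502 million kronor: banks swap reserves for currency → −502M.
OMO sale (to banks) 533 million kronor: the buying banks pay out of their reserve balances → −533M.
Net: 705 − 502 − 533 = -330 million.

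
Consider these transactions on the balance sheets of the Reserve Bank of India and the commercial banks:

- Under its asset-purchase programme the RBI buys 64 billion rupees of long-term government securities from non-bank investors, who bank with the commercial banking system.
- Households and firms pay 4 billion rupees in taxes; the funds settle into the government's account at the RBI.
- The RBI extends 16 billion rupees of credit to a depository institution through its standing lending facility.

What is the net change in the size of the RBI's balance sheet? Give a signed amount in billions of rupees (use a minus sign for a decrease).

+80 billion

Asset purchase (from non-banks) 64 billion rupees: an RBI asset is acquired → +64B.
Government account inflow 4 billion rupees: only the composition of liabilities changes → 0.
Discount-window loan 16 billion rupees: an RBI asset is acquired → +16B.
Net: 64 + 0 + 16 = +80 billion.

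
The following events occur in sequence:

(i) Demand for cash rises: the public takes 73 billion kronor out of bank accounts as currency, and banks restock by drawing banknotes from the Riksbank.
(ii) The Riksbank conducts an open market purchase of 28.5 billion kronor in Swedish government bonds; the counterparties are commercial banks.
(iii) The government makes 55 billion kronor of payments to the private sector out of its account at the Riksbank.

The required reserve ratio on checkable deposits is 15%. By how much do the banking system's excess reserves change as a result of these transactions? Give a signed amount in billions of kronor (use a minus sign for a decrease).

+13.2 billion

Currency withdrawal 73 billion kronor: reserves −73B, deposits −73B.
OMO purchase (from banks) 28.5 billion kronor: reserves +28.5B, deposits 0.
Government spending 55 billion kronor: reserves +55B, deposits +55B.
Totals: Δreserves = +10.5B, Δdeposits = −18B.
Δrequired reserves = 15% × −18B = −2.7B.
Δexcess reserves = Δreserves − Δrequired = +10.5B − (−2.7B) = +13.2 billion.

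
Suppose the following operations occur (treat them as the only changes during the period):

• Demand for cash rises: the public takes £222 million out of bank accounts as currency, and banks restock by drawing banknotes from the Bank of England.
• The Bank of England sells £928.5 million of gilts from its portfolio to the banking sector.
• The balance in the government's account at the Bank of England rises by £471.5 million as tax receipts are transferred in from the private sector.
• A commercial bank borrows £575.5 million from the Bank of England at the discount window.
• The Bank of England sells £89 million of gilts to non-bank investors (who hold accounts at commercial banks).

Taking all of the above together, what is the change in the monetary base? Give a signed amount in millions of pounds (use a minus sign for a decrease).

Bank of England balance sheet:
  Assets:      Securities −£1017.5M, Loans to banks +£575.5M
  Liabilities: Bank reserves −£1135.5M, Currency in circulation +£222M, Government deposits +£471.5M
Monetary base = currency + reserves: +£222M + (−£1135.5M) = -£913.5 million.

-£913.5 million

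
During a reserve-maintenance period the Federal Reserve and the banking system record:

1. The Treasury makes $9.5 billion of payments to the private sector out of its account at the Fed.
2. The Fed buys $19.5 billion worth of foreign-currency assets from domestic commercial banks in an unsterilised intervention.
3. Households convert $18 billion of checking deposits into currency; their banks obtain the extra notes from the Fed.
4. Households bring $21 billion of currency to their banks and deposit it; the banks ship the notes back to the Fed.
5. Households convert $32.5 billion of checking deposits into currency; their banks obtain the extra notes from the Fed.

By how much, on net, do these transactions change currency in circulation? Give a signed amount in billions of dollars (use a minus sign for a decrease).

+$29.5 billion

Government spending $9.5 billion: no currency enters or leaves circulation → 0.
FX purchase $19.5 billion: no currency enters or leaves circulation → 0.
Currency withdrawal $18 billion: notes leave the central bank → +$18B.
Currency deposit $21 billion: notes return to the central bank → −$21B.
Currency withdrawal $32.5 billion: notes leave the central bank → +$32.5B.
Net: 0 + 0 + 18 − 21 + 32.5 = +$29.5 billion.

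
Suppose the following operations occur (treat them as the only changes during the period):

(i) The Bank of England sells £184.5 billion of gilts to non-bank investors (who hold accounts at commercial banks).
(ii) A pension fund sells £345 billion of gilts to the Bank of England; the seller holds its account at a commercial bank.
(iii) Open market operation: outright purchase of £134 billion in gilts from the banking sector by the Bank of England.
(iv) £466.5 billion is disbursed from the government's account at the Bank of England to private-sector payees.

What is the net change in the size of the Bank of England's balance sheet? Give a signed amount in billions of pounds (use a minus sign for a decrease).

Bank of England balance sheet:
  Assets:      Securities +£294.5B
  Liabilities: Bank reserves +£761B, Government deposits −£466.5B
Commercial banking system:
  Assets:      Reserves at CB +£761B, Securities −£134B
  Liabilities: Checkable deposits +£627B
Change in total Bank of England assets = +£294.5 billion.

+£294.5 billion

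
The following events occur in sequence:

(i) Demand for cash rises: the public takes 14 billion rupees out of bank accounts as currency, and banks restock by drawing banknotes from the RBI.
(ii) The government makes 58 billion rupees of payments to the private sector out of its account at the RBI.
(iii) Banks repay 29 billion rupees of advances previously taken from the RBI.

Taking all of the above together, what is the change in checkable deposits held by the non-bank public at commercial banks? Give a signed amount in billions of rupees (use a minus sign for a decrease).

Currency withdrawal 14 billion rupees: non-bank counterparties' bank balances fall → −14B.
Government spending 58 billion rupees: non-bank counterparties' bank balances rise → +58B.
Discount-window repayment 29 billion rupees: the counterparty is a bank, so public deposits are unchanged → 0.
Net: −14 + 58 + 0 = +44 billion.

+44 billion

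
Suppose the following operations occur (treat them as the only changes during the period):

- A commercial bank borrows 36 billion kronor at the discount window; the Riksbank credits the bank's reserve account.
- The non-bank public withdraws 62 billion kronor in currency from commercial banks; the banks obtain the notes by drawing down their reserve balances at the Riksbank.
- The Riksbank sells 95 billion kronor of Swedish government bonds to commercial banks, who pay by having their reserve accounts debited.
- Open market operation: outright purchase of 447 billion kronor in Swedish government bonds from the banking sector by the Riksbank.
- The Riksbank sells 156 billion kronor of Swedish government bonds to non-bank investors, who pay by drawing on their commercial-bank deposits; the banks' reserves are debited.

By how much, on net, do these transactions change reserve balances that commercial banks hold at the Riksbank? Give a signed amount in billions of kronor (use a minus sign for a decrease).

Riksbank balance sheet:
  Assets:      Securities +196B, Loans to banks +36B
  Liabilities: Bank reserves +170B, Currency in circulation +62B
So the change in reserve balances that commercial banks hold at the Riksbank is +170 billion.

+170 billion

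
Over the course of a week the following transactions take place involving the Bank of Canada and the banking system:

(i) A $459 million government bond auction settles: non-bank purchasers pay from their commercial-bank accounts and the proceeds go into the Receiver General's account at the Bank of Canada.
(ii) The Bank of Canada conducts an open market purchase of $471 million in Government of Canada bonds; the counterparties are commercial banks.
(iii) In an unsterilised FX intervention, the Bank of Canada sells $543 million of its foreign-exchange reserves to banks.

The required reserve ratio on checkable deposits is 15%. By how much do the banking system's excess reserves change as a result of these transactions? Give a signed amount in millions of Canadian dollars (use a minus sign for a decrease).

Government account inflow $459 million: reserves −$459M, deposits −$459M.
OMO purchase (from banks) $471 million: reserves +$471M, deposits 0.
FX sale $543 million: reserves −$543M, deposits 0.
Totals: Δreserves = −$531M, Δdeposits = −$459M.
Δrequired reserves = 15% × −$459M = −$68.85M.
Δexcess reserves = Δreserves − Δrequired = −$531M − (−$68.85M) = -$462.15 million.

-$462.15 million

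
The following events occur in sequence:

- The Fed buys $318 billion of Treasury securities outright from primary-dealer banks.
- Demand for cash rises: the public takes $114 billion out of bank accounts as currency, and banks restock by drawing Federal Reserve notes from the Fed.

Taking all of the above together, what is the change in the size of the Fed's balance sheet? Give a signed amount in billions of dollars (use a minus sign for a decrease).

Fed balance sheet:
  Assets:      Securities +$318B
  Liabilities: Bank reserves +$204B, Currency in circulation +$114B
Commercial banking system:
  Assets:      Reserves at CB +$204B, Securities −$318B
  Liabilities: Checkable deposits −$114B
Change in total Fed assets = +$318 billion.

+$318 billion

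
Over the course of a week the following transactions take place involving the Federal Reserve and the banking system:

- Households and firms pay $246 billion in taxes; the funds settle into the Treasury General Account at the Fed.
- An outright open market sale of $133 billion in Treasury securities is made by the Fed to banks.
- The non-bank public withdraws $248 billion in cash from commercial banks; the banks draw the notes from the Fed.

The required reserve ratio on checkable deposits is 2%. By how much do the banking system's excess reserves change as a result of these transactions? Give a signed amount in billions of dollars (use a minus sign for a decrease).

-$617.12 billion

Government account inflow $246 billion: reserves −$246B, deposits −$246B.
OMO sale (to banks) $133 billion: reserves −$133B, deposits 0.
Currency withdrawal $248 billion: reserves −$248B, deposits −$248B.
Totals: Δreserves = −$627B, Δdeposits = −$494B.
Δrequired reserves = 2% × −$494B = −$9.88B.
Δexcess reserves = Δreserves − Δrequired = −$627B − (−$9.88B) = -$617.12 billion.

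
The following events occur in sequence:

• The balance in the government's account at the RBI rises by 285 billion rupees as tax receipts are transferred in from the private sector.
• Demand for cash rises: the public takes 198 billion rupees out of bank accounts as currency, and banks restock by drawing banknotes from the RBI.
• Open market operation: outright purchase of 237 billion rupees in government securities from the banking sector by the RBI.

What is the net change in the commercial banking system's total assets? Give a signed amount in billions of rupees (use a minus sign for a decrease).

-483 billion

Government account inflow 285 billion rupees: bank balance sheets shrink → −285B.
Currency withdrawal 198 billion rupees: bank balance sheets shrink → −198B.
OMO purchase (from banks) 237 billion rupees: just an asset swap on bank balance sheets → 0.
Net: −285 − 198 + 0 = -483 billion.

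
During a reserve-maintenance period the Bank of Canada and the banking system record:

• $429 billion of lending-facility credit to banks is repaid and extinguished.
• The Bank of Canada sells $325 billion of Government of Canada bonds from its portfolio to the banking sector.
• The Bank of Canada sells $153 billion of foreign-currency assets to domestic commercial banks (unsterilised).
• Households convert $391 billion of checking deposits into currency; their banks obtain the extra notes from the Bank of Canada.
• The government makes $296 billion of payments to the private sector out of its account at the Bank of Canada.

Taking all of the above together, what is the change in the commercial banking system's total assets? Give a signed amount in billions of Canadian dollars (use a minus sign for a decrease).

-$524 billion

Bank of Canada balance sheet:
  Assets:      Securities −$325B, Loans to banks −$429B, Foreign assets −$153B
  Liabilities: Bank reserves −$1002B, Currency in circulation +$391B, Government deposits −$296B
Commercial banking system:
  Assets:      Reserves at CB −$1002B, Securities +$325B, Foreign assets +$153B
  Liabilities: Checkable deposits −$95B, Borrowings from CB −$429B
Change in total bank assets = -$524 billion.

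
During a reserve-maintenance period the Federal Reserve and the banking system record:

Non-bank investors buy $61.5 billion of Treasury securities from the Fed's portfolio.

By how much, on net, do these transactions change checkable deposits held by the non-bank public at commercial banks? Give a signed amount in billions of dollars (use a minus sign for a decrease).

Asset sale (to non-banks) $61.5 billion: non-bank counterparties' bank balances fall → −$61.5B.

-$61.5 billion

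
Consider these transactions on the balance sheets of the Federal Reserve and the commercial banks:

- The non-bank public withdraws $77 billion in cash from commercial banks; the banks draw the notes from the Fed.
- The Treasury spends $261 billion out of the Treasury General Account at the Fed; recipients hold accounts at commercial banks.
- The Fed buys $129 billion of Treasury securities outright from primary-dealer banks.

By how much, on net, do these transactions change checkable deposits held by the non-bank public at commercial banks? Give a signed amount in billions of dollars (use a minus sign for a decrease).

Fed balance sheet:
  Assets:      Securities +$129B
  Liabilities: Bank reserves +$313B, Currency in circulation +$77B, Government deposits −$261B
Commercial banking system:
  Assets:      Reserves at CB +$313B, Securities −$129B
  Liabilities: Checkable deposits +$184B
So the change in checkable deposits held by the non-bank public at commercial banks is +$184 billion.

+$184 billion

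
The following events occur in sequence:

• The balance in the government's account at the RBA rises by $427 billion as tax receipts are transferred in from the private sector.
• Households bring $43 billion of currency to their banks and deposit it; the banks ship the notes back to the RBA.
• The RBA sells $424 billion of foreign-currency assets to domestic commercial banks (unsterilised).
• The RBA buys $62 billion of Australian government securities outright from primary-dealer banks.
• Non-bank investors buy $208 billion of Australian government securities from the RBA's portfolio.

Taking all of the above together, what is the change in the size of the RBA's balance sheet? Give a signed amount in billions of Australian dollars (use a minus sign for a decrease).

-$570 billion

Government account inflow $427 billion: only the composition of liabilities changes → 0.
Currency deposit $43 billion: only the composition of liabilities changes → 0.
FX sale $424 billion: an RBA asset is shed → −$424B.
OMO purchase (from banks) $62 billion: an RBA asset is acquired → +$62B.
Asset sale (to non-banks) $208 billion: an RBA asset is shed → −$208B.
Net: 0 + 0 − 424 + 62 − 208 = -$570 billion.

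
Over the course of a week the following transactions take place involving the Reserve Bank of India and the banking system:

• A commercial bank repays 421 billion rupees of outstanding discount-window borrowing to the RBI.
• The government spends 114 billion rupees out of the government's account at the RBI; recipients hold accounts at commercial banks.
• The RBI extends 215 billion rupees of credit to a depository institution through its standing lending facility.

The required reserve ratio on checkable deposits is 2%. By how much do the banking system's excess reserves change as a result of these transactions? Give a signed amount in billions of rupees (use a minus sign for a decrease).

-94.28 billion

Discount-window repayment 421 billion rupees: reserves −421B, deposits 0.
Government spending 114 billion rupees: reserves +114B, deposits +114B.
Discount-window loan 215 billion rupees: reserves +215B, deposits 0.
Totals: Δreserves = −92B, Δdeposits = +114B.
Δrequired reserves = 2% × +114B = +2.28B.
Δexcess reserves = Δreserves − Δrequired = −92B − (+2.28B) = -94.28 billion.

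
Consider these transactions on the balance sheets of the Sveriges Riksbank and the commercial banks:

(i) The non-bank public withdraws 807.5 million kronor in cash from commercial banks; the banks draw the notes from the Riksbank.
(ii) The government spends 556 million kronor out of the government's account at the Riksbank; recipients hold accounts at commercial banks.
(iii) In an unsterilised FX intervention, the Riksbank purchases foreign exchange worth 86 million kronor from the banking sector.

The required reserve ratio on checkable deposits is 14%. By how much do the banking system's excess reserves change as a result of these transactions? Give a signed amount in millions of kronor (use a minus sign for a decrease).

-130.29 million

Currency withdrawal 807.5 million kronor: reserves −807.5M, deposits −807.5M.
Government spending 556 million kronor: reserves +556M, deposits +556M.
FX purchase 86 million kronor: reserves +86M, deposits 0.
Totals: Δreserves = −165.5M, Δdeposits = −251.5M.
Δrequired reserves = 14% × −251.5M = −35.21M.
Δexcess reserves = Δreserves − Δrequired = −165.5M − (−35.21M) = -130.29 million.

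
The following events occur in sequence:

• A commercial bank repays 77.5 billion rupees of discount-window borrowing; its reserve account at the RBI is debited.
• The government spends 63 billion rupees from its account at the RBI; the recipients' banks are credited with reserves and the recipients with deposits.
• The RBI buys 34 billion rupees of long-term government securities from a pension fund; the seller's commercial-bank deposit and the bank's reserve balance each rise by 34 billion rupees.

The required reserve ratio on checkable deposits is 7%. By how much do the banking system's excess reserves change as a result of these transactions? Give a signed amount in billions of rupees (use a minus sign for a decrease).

Discount-window repayment 77.5 billion rupees: reserves −77.5B, deposits 0.
Government spending 63 billion rupees: reserves +63B, deposits +63B.
Asset purchase (from non-banks) 34 billion rupees: reserves +34B, deposits +34B.
Totals: Δreserves = +19.5B, Δdeposits = +97B.
Δrequired reserves = 7% × +97B = +6.79B.
Δexcess reserves = Δreserves − Δrequired = +19.5B − (+6.79B) = +12.71 billion.

+12.71 billion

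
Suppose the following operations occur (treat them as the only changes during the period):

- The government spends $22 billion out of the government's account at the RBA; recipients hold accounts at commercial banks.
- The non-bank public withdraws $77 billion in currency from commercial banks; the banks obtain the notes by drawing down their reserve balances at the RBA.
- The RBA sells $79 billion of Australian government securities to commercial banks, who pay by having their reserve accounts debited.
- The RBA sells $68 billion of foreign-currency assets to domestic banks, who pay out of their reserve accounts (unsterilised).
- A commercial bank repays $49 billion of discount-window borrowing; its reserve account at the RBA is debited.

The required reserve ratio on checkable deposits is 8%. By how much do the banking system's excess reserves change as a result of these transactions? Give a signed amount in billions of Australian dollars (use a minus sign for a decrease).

-$246.6 billion

Government spending $22 billion: reserves +$22B, deposits +$22B.
Currency withdrawal $77 billion: reserves −$77B, deposits −$77B.
OMO sale (to banks) $79 billion: reserves −$79B, deposits 0.
FX sale $68 billion: reserves −$68B, deposits 0.
Discount-window repayment $49 billion: reserves −$49B, deposits 0.
Totals: Δreserves = −$251B, Δdeposits = −$55B.
Δrequired reserves = 8% × −$55B = −$4.4B.
Δexcess reserves = Δreserves − Δrequired = −$251B − (−$4.4B) = -$246.6 billion.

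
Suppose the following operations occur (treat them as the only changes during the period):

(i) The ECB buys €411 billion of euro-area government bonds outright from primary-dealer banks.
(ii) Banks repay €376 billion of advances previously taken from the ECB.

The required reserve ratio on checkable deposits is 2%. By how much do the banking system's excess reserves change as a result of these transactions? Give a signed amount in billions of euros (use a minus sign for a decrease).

OMO purchase (from banks) €411 billion: reserves +€411B, deposits 0.
Discount-window repayment €376 billion: reserves −€376B, deposits 0.
Totals: Δreserves = +€35B, Δdeposits = 0.
Δrequired reserves = 2% × 0 = 0.
Δexcess reserves = Δreserves − Δrequired = +€35B − (0) = +€35 billion.

+€35 billion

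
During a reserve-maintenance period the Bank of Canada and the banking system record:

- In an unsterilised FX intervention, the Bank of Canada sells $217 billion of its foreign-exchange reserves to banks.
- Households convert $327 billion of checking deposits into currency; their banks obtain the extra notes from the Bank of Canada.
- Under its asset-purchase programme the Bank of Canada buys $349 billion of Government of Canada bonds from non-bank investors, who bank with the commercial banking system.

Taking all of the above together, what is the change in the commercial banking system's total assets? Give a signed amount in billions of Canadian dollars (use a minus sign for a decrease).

FX sale $217 billion: just an asset swap on bank balance sheets → 0.
Currency withdrawal $327 billion: bank balance sheets shrink → −$327B.
Asset purchase (from non-banks) $349 billion: bank balance sheets expand → +$349B.
Net: 0 − 327 + 349 = +$22 billion.

+$22 billion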